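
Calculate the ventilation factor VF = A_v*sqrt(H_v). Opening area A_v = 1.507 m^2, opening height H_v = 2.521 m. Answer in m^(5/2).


sqrt(H_v) = 1.5878
VF = 1.507 * 1.5878 = 2.3928 m^(5/2)

2.3928 m^(5/2)


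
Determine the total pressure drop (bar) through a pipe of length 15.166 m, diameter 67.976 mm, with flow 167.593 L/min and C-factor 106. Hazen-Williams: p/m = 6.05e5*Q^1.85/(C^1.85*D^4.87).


Q^1.85 = 13028
C^1.85 = 5582.3
D^4.87 = 8.3863e+08
p/m = 0.0016836 bar/m
p_total = 0.0016836 * 15.166 = 0.025534 bar

0.025534 bar


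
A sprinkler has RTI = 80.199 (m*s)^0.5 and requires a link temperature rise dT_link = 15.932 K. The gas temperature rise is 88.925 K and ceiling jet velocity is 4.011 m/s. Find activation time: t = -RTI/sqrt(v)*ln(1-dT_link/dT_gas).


dT_link/dT_gas = 0.17916
ln(1 - 0.17916) = -0.19743
t = -80.199 / sqrt(4.011) * -0.19743 = 7.9060 s

7.9060 s


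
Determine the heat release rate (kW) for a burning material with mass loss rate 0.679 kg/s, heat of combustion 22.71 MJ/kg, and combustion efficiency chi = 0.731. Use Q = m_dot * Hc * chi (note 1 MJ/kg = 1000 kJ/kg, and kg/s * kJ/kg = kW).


Hc = 22.71 MJ/kg = 22.71 * 1000 kJ/kg = 22710 kJ/kg
Q = 0.679 kg/s * 22710 kJ/kg * 0.731 = 11272 kW

11272 kW


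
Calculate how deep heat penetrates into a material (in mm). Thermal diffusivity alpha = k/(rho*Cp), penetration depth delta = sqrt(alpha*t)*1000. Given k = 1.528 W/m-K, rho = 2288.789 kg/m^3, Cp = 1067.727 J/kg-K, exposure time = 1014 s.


alpha = 1.528 / (2288.789 * 1067.727) = 6.2526e-07 m^2/s
alpha * t = 0.00063401
delta = sqrt(0.00063401) * 1000 = 25.180 mm

25.180 mm


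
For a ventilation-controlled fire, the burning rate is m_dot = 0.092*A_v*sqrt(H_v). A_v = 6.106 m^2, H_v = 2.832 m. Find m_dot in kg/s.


sqrt(H_v) = 1.6829
m_dot = 0.092 * 6.106 * 1.6829 = 0.94535 kg/s

0.94535 kg/s


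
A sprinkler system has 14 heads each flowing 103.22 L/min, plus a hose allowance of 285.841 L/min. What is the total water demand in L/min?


Sprinkler demand = 14 * 103.22 = 1445.08 L/min
Total = 1445.08 + 285.841 = 1730.921 L/min

1730.921 L/min


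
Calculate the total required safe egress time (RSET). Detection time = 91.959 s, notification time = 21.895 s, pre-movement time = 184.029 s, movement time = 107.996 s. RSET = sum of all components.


Total = 91.959 + 21.895 + 184.029 + 107.996 = 405.879 s

405.879 s


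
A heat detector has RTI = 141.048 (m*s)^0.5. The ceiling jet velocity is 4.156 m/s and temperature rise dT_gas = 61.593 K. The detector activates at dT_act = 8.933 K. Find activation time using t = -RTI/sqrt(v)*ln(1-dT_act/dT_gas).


dT_act/dT_gas = 0.14503
ln(1 - 0.14503) = -0.15669
t = -141.048 / sqrt(4.156) * -0.15669 = 10.841 s

10.841 s


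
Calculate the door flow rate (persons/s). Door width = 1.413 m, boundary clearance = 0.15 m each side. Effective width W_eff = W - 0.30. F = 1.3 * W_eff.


W_eff = 1.413 - 0.30 = 1.113 m
F = 1.3 * 1.113 = 1.4469 persons/s

1.4469 persons/s


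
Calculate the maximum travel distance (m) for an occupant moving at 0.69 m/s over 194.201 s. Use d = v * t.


d = 0.69 * 194.201 = 134.00 m

134.00 m


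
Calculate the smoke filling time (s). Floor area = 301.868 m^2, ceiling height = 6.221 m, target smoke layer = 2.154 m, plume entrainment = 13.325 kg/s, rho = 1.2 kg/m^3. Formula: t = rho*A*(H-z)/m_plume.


H - z = 4.067 m
t = 1.2 * 301.868 * 4.067 / 13.325 = 110.56 s

110.56 s


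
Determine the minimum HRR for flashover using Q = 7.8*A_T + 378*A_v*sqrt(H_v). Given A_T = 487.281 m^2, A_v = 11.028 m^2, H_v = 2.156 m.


7.8*A_T = 3800.8
sqrt(H_v) = 1.4683
378*A_v*sqrt(H_v) = 6120.9
Q = 3800.8 + 6120.9 = 9921.7 kW

9921.7 kW


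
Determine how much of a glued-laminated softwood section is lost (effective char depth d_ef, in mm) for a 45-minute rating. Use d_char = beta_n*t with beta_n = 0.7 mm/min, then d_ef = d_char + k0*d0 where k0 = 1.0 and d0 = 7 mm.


d_char = 0.7 * 45 = 31.5 mm
d_ef = 31.5 + 1.0*7 = 38.5 mm

38.5 mm


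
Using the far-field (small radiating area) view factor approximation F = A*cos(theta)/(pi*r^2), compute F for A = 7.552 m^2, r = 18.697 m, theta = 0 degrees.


cos(0 deg) = 1
pi*r^2 = 1098.2
F = 7.552 * 1 / 1098.2 = 0.0068765

0.0068765


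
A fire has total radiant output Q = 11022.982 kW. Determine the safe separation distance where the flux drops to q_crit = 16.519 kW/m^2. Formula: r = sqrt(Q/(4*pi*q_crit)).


4*pi*q_crit = 207.58
Q/(4*pi*q_crit) = 53.101
r = sqrt(53.101) = 7.2871 m

7.2871 m


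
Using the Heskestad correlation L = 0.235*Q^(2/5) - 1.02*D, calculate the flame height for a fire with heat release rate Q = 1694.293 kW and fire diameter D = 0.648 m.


Q^(2/5) = 19.570
0.235 * Q^(2/5) = 4.5990
1.02 * D = 0.66096
L = 3.9380 m

3.9380 m


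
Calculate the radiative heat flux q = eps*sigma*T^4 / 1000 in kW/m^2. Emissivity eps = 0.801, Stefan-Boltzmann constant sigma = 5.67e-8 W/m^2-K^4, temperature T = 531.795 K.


T^4 = 7.9979e+10
q = 0.801 * 5.67e-8 * 7.9979e+10 / 1000 = 3.6324 kW/m^2

3.6324 kW/m^2


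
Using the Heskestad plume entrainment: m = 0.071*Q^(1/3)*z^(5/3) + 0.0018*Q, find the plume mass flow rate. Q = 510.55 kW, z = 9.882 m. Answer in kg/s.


Q^(1/3) = 7.9924
z^(5/3) = 45.507
First term = 0.071 * 7.9924 * 45.507 = 25.823
Second term = 0.0018 * 510.55 = 0.91899
m = 26.742 kg/s

26.742 kg/s


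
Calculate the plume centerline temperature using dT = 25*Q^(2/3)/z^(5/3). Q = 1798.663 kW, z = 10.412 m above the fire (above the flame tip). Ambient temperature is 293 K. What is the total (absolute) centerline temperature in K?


Q^(2/3) = 147.90
z^(5/3) = 49.647
dT = 25 * 147.90 / 49.647 = 74.476 K
T = 293 + 74.476 = 367.48 K

367.48 K


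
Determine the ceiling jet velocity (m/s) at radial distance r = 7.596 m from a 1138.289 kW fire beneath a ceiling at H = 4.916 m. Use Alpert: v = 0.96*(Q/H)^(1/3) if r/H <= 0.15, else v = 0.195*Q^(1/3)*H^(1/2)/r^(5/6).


r/H = 7.596 / 4.916 = 1.5452
r/H > 0.15, so v = 0.195*Q^(1/3)*H^(1/2)/r^(5/6)
Q^(1/3) = 10.441
H^(1/2) = 2.2172
r^(5/6) = 5.4178
v = 0.195 * 10.441 * 2.2172 / 5.4178 = 0.83324 m/s

0.83324 m/s


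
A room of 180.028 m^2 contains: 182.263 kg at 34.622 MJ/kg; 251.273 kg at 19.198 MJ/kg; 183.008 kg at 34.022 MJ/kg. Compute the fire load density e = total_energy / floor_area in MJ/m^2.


Total energy = 182.263*34.622 + 251.273*19.198 + 183.008*34.022
= 6310.310 + 4823.939 + 6226.298
= 17360.55 MJ
e = 17360.55 / 180.028 = 96.432 MJ/m^2

96.432 MJ/m^2


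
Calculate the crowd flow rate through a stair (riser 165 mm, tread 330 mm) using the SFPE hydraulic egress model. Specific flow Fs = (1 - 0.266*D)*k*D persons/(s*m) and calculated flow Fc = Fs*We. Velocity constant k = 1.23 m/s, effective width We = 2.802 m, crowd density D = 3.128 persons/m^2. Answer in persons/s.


1 - 0.266*D = 1 - 0.266*3.128 = 0.16795
Fs = 0.16795 * 1.23 * 3.128 = 0.64619 persons/(s*m)
Fc = 0.64619 * 2.802 = 1.8106 persons/s

1.8106 persons/s


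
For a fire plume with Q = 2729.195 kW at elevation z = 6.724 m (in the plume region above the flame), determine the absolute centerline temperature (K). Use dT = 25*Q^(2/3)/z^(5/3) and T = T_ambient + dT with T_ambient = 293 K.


Q^(2/3) = 195.29
z^(5/3) = 23.954
dT = 25 * 195.29 / 23.954 = 203.82 K
T = 293 + 203.82 = 496.82 K

496.82 K


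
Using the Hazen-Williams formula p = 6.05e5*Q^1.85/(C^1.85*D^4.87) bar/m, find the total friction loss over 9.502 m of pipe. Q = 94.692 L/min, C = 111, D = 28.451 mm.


Q^1.85 = 4530.8
C^1.85 = 6079.2
D^4.87 = 1.2063e+07
p/m = 0.037379 bar/m
p_total = 0.037379 * 9.502 = 0.35518 bar

0.35518 bar


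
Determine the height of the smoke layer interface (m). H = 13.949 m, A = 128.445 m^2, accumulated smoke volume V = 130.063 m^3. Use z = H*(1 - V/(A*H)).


V/(A*H) = 0.072593
1 - 0.072593 = 0.92741
z = 13.949 * 0.92741 = 12.936 m

12.936 m


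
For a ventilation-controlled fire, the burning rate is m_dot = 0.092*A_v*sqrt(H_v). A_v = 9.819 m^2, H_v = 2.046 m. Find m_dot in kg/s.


sqrt(H_v) = 1.4304
m_dot = 0.092 * 9.819 * 1.4304 = 1.2921 kg/s

1.2921 kg/s


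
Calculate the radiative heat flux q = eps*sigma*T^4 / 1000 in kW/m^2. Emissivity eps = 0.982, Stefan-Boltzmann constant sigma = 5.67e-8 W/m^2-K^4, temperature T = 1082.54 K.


T^4 = 1.3733e+12
q = 0.982 * 5.67e-8 * 1.3733e+12 / 1000 = 76.466 kW/m^2

76.466 kW/m^2


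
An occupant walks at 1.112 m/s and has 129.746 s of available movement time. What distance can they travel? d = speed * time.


d = 1.112 * 129.746 = 144.28 m

144.28 m


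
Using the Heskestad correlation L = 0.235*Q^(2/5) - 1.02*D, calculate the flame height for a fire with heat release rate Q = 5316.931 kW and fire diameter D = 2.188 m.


Q^(2/5) = 30.922
0.235 * Q^(2/5) = 7.2666
1.02 * D = 2.2318
L = 5.0349 m

5.0349 m


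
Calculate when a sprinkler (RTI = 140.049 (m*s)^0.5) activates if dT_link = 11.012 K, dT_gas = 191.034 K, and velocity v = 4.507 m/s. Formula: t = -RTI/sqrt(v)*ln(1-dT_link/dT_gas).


dT_link/dT_gas = 0.057644
ln(1 - 0.057644) = -0.059372
t = -140.049 / sqrt(4.507) * -0.059372 = 3.9167 s

3.9167 s


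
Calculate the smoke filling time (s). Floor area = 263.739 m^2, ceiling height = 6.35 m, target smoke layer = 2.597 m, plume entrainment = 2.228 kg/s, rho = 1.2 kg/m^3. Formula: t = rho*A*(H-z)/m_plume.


H - z = 3.753 m
t = 1.2 * 263.739 * 3.753 / 2.228 = 533.11 s

533.11 s


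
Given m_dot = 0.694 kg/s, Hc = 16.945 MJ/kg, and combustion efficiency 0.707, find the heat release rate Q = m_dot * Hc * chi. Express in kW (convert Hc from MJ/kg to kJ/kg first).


Hc = 16.945 MJ/kg = 16.945 * 1000 kJ/kg = 16945 kJ/kg
Q = 0.694 kg/s * 16945 kJ/kg * 0.707 = 8314.2 kW

8314.2 kW


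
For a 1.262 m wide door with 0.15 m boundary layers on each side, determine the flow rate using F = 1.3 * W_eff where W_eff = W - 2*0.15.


W_eff = 1.262 - 0.30 = 0.962 m
F = 1.3 * 0.962 = 1.2506 persons/s

1.2506 persons/s


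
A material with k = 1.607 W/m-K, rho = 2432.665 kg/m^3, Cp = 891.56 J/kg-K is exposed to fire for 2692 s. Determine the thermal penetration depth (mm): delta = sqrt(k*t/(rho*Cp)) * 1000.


alpha = 1.607 / (2432.665 * 891.56) = 7.4094e-07 m^2/s
alpha * t = 0.0019946
delta = sqrt(0.0019946) * 1000 = 44.661 mm

44.661 mm


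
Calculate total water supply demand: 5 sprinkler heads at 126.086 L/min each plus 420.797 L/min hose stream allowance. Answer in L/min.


Sprinkler demand = 5 * 126.086 = 630.43 L/min
Total = 630.43 + 420.797 = 1051.227 L/min

1051.227 L/min


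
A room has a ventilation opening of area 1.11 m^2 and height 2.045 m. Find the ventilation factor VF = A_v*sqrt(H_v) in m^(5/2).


sqrt(H_v) = 1.4300
VF = 1.11 * 1.4300 = 1.5873 m^(5/2)

1.5873 m^(5/2)


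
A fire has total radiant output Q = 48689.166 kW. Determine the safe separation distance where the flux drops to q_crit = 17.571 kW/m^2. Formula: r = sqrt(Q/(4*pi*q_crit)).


4*pi*q_crit = 220.80
Q/(4*pi*q_crit) = 220.51
r = sqrt(220.51) = 14.850 m

14.850 m


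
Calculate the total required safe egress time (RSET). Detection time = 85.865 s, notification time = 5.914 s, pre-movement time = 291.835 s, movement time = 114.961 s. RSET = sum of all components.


Total = 85.865 + 5.914 + 291.835 + 114.961 = 498.575 s

498.575 s


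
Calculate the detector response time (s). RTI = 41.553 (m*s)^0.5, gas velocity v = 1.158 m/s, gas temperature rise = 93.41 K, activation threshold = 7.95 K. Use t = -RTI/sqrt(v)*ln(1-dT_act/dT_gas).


dT_act/dT_gas = 0.085109
ln(1 - 0.085109) = -0.088950
t = -41.553 / sqrt(1.158) * -0.088950 = 3.4347 s

3.4347 s


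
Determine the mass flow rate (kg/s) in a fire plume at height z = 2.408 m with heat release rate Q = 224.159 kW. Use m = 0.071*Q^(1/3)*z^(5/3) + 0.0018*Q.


Q^(1/3) = 6.0746
z^(5/3) = 4.3261
First term = 0.071 * 6.0746 * 4.3261 = 1.8658
Second term = 0.0018 * 224.159 = 0.40349
m = 2.2693 kg/s

2.2693 kg/s


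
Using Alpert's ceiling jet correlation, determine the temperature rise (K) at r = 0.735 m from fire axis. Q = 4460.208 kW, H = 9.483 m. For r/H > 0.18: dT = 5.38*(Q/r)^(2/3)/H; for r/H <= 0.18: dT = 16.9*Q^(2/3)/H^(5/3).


r/H = 0.735 / 9.483 = 0.077507
r/H <= 0.18, so dT = 16.9*Q^(2/3)/H^(5/3)
Q^(2/3) = 270.96
H^(5/3) = 42.486
dT = 16.9 * 270.96 / 42.486 = 107.78 K

107.78 K


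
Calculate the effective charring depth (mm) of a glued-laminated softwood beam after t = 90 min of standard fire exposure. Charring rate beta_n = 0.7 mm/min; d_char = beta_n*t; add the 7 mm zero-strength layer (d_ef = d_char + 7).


d_char = 0.7 * 90 = 63 mm
d_ef = 63 + 1.0*7 = 70 mm

70 mm


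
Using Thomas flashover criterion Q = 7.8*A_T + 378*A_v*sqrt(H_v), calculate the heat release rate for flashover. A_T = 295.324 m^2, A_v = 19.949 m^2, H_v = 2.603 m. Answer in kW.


7.8*A_T = 2303.5
sqrt(H_v) = 1.6134
378*A_v*sqrt(H_v) = 12166
Q = 2303.5 + 12166 = 14470 kW

14470 kW


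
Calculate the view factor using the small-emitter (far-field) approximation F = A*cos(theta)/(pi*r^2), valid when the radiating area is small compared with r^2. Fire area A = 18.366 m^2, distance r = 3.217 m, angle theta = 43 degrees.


cos(43 deg) = 0.73135
pi*r^2 = 32.513
F = 18.366 * 0.73135 / 32.513 = 0.41313

0.41313


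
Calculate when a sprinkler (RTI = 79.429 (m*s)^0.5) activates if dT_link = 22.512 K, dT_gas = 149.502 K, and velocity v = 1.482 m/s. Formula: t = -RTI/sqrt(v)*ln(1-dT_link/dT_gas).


dT_link/dT_gas = 0.15058
ln(1 - 0.15058) = -0.16320
t = -79.429 / sqrt(1.482) * -0.16320 = 10.648 s

10.648 s


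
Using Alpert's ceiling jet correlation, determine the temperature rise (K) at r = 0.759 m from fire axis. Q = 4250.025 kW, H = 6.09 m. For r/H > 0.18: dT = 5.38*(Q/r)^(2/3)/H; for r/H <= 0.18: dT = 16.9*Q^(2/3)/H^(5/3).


r/H = 0.759 / 6.09 = 0.12463
r/H <= 0.18, so dT = 16.9*Q^(2/3)/H^(5/3)
Q^(2/3) = 262.38
H^(5/3) = 20.309
dT = 16.9 * 262.38 / 20.309 = 218.33 K

218.33 K


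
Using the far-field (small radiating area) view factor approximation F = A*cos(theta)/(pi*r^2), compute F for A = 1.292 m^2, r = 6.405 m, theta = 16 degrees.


cos(16 deg) = 0.96126
pi*r^2 = 128.88
F = 1.292 * 0.96126 / 128.88 = 0.0096364

0.0096364


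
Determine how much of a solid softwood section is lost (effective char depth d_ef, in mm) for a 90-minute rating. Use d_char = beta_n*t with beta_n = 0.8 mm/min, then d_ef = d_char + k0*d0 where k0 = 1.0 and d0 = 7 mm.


d_char = 0.8 * 90 = 72 mm
d_ef = 72 + 1.0*7 = 79 mm

79 mm


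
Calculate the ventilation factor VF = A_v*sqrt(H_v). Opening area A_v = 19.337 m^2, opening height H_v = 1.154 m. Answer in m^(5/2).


sqrt(H_v) = 1.0742
VF = 19.337 * 1.0742 = 20.773 m^(5/2)

20.773 m^(5/2)


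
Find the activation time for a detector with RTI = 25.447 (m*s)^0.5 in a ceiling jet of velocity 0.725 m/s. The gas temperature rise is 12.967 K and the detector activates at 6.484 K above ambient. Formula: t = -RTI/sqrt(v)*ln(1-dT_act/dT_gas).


dT_act/dT_gas = 0.50004
ln(1 - 0.50004) = -0.69322
t = -25.447 / sqrt(0.725) * -0.69322 = 20.718 s

20.718 s


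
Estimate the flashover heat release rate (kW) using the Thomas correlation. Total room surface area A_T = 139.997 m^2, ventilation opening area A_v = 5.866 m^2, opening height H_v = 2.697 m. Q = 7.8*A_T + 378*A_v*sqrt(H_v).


7.8*A_T = 1092.0
sqrt(H_v) = 1.6423
378*A_v*sqrt(H_v) = 3641.4
Q = 1092.0 + 3641.4 = 4733.4 kW

4733.4 kW


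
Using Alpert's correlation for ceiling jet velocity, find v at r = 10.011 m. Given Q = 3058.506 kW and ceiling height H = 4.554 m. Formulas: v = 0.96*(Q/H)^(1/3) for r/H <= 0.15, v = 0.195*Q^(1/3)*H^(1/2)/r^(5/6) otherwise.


r/H = 10.011 / 4.554 = 2.1983
r/H > 0.15, so v = 0.195*Q^(1/3)*H^(1/2)/r^(5/6)
Q^(1/3) = 14.516
H^(1/2) = 2.1340
r^(5/6) = 6.8192
v = 0.195 * 14.516 * 2.1340 / 6.8192 = 0.88580 m/s

0.88580 m/s


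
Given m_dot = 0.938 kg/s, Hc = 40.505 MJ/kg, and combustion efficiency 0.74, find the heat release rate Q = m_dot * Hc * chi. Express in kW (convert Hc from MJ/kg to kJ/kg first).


Hc = 40.505 MJ/kg = 40.505 * 1000 kJ/kg = 40505 kJ/kg
Q = 0.938 kg/s * 40505 kJ/kg * 0.74 = 28115 kW

28115 kW


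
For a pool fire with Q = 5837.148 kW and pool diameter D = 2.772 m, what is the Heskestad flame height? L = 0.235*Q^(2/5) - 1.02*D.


Q^(2/5) = 32.098
0.235 * Q^(2/5) = 7.5431
1.02 * D = 2.8274
L = 4.7156 m

4.7156 m


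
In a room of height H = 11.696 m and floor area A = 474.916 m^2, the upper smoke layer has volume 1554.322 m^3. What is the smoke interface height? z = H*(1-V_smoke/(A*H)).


V/(A*H) = 0.27983
1 - 0.27983 = 0.72017
z = 11.696 * 0.72017 = 8.4232 m

8.4232 m


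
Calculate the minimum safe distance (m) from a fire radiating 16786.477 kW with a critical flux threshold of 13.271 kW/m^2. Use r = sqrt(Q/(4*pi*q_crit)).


4*pi*q_crit = 166.77
Q/(4*pi*q_crit) = 100.66
r = sqrt(100.66) = 10.033 m

10.033 m


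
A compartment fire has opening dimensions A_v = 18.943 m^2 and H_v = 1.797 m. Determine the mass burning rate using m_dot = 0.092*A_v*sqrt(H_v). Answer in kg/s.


sqrt(H_v) = 1.3405
m_dot = 0.092 * 18.943 * 1.3405 = 2.3362 kg/s

2.3362 kg/s


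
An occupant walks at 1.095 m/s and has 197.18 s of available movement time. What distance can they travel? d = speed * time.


d = 1.095 * 197.18 = 215.91 m

215.91 m


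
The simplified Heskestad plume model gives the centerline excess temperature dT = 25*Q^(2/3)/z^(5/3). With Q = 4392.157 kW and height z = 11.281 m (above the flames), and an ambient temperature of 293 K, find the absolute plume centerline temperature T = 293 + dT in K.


Q^(2/3) = 268.20
z^(5/3) = 56.743
dT = 25 * 268.20 / 56.743 = 118.16 K
T = 293 + 118.16 = 411.16 K

411.16 K


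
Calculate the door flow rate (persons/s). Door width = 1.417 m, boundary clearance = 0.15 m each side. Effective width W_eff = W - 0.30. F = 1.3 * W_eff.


W_eff = 1.417 - 0.30 = 1.117 m
F = 1.3 * 1.117 = 1.4521 persons/s

1.4521 persons/s


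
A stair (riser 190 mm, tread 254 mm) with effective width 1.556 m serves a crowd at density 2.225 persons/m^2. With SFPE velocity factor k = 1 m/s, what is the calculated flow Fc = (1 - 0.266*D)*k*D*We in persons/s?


1 - 0.266*D = 1 - 0.266*2.225 = 0.40815
Fs = 0.40815 * 1 * 2.225 = 0.90813 persons/(s*m)
Fc = 0.90813 * 1.556 = 1.4131 persons/s

1.4131 persons/s


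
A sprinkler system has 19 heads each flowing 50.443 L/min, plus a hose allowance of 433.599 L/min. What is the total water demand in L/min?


Sprinkler demand = 19 * 50.443 = 958.417 L/min
Total = 958.417 + 433.599 = 1392.016 L/min

1392.016 L/min


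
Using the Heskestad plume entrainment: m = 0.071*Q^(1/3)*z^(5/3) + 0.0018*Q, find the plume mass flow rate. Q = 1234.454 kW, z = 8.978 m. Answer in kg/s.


Q^(1/3) = 10.727
z^(5/3) = 38.782
First term = 0.071 * 10.727 * 38.782 = 29.538
Second term = 0.0018 * 1234.454 = 2.2220
m = 31.760 kg/s

31.760 kg/s


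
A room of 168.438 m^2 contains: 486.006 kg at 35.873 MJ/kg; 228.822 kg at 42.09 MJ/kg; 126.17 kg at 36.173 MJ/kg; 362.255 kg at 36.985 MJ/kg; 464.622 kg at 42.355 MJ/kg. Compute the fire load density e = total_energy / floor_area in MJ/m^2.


Total energy = 486.006*35.873 + 228.822*42.09 + 126.17*36.173 + 362.255*36.985 + 464.622*42.355
= 17434.49 + 9631.118 + 4563.947 + 13398.00 + 19679.06
= 64706.62 MJ
e = 64706.62 / 168.438 = 384.16 MJ/m^2

384.16 MJ/m^2


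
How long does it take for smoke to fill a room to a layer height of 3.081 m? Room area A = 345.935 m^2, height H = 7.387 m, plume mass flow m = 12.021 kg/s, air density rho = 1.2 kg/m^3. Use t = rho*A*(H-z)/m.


H - z = 4.306 m
t = 1.2 * 345.935 * 4.306 / 12.021 = 148.70 s

148.70 s


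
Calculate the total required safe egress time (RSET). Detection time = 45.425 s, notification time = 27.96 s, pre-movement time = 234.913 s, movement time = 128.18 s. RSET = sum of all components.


Total = 45.425 + 27.96 + 234.913 + 128.18 = 436.478 s

436.478 s


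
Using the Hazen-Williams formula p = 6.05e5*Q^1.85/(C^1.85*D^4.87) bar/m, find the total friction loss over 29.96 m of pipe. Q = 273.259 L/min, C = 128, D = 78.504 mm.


Q^1.85 = 32186
C^1.85 = 7913.0
D^4.87 = 1.6909e+09
p/m = 0.0014553 bar/m
p_total = 0.0014553 * 29.96 = 0.043601 bar

0.043601 bar


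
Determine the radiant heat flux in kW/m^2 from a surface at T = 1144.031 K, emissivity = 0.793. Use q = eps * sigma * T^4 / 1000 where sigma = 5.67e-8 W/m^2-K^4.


T^4 = 1.7130e+12
q = 0.793 * 5.67e-8 * 1.7130e+12 / 1000 = 77.021 kW/m^2

77.021 kW/m^2


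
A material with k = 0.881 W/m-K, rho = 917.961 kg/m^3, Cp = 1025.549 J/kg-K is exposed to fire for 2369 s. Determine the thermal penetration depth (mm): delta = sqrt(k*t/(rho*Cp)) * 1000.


alpha = 0.881 / (917.961 * 1025.549) = 9.3583e-07 m^2/s
alpha * t = 0.0022170
delta = sqrt(0.0022170) * 1000 = 47.085 mm

47.085 mm


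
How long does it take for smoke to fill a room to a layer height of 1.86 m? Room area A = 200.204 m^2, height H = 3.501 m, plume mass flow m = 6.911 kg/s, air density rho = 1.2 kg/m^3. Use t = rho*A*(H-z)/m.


H - z = 1.641 m
t = 1.2 * 200.204 * 1.641 / 6.911 = 57.046 s

57.046 s


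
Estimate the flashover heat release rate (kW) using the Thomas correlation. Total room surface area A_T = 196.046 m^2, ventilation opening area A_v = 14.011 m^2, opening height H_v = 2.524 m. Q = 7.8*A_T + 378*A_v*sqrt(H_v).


7.8*A_T = 1529.2
sqrt(H_v) = 1.5887
378*A_v*sqrt(H_v) = 8414.1
Q = 1529.2 + 8414.1 = 9943.2 kW

9943.2 kW


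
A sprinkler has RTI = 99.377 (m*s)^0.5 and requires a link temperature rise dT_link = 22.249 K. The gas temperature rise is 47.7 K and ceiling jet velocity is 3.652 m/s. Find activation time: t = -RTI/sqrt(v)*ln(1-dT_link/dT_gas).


dT_link/dT_gas = 0.46644
ln(1 - 0.46644) = -0.62818
t = -99.377 / sqrt(3.652) * -0.62818 = 32.666 s

32.666 s


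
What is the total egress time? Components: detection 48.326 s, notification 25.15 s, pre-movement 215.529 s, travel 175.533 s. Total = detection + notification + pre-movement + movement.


Total = 48.326 + 25.15 + 215.529 + 175.533 = 464.538 s

464.538 s


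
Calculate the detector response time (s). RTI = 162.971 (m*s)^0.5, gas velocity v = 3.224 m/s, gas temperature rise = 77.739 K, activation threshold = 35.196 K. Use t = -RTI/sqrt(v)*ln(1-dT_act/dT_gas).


dT_act/dT_gas = 0.45275
ln(1 - 0.45275) = -0.60284
t = -162.971 / sqrt(3.224) * -0.60284 = 54.716 s

54.716 s


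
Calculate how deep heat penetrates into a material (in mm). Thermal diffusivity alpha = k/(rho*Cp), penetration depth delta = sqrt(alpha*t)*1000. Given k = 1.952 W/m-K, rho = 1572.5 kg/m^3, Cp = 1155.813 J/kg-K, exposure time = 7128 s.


alpha = 1.952 / (1572.5 * 1155.813) = 1.0740e-06 m^2/s
alpha * t = 0.0076554
delta = sqrt(0.0076554) * 1000 = 87.495 mm

87.495 mm


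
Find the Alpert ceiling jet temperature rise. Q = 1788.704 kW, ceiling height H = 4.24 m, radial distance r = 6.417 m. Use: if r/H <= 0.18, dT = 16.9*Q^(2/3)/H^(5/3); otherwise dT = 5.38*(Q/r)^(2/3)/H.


r/H = 6.417 / 4.24 = 1.5134
r/H > 0.18, so dT = 5.38*(Q/r)^(2/3)/H
Q/r = 278.74
(Q/r)^(2/3) = 42.671
dT = 5.38 * 42.671 / 4.24 = 54.144 K

54.144 K


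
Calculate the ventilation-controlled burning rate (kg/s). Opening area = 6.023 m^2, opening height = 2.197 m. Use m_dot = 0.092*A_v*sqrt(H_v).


sqrt(H_v) = 1.4822
m_dot = 0.092 * 6.023 * 1.4822 = 0.82133 kg/s

0.82133 kg/s


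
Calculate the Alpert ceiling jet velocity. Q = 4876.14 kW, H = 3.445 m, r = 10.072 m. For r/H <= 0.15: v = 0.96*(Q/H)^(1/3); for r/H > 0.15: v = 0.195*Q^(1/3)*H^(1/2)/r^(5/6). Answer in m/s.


r/H = 10.072 / 3.445 = 2.9237
r/H > 0.15, so v = 0.195*Q^(1/3)*H^(1/2)/r^(5/6)
Q^(1/3) = 16.957
H^(1/2) = 1.8561
r^(5/6) = 6.8538
v = 0.195 * 16.957 * 1.8561 / 6.8538 = 0.89548 m/s

0.89548 m/s


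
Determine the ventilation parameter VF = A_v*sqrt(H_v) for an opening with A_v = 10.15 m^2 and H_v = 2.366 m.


sqrt(H_v) = 1.5382
VF = 10.15 * 1.5382 = 15.613 m^(5/2)

15.613 m^(5/2)


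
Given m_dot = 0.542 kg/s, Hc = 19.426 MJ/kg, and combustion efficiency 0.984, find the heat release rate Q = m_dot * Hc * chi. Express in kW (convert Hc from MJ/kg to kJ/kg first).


Hc = 19.426 MJ/kg = 19.426 * 1000 kJ/kg = 19426 kJ/kg
Q = 0.542 kg/s * 19426 kJ/kg * 0.984 = 10360 kW

10360 kW


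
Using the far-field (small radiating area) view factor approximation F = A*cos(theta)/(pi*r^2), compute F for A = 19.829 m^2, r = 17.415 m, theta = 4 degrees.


cos(4 deg) = 0.99756
pi*r^2 = 952.79
F = 19.829 * 0.99756 / 952.79 = 0.020761

0.020761


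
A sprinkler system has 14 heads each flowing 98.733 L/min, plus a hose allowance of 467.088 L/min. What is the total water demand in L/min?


Sprinkler demand = 14 * 98.733 = 1382.262 L/min
Total = 1382.262 + 467.088 = 1849.35 L/min

1849.35 L/min


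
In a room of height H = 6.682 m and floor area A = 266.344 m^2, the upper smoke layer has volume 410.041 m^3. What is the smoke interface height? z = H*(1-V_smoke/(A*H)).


V/(A*H) = 0.23040
1 - 0.23040 = 0.76960
z = 6.682 * 0.76960 = 5.1425 m

5.1425 m


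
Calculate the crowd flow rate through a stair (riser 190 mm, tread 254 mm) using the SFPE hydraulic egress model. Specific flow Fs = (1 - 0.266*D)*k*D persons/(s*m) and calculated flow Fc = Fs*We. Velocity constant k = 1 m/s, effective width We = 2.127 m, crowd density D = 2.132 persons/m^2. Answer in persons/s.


1 - 0.266*D = 1 - 0.266*2.132 = 0.43289
Fs = 0.43289 * 1 * 2.132 = 0.92292 persons/(s*m)
Fc = 0.92292 * 2.127 = 1.9630 persons/s

1.9630 persons/s


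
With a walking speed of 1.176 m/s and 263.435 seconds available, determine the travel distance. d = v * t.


d = 1.176 * 263.435 = 309.80 m

309.80 m


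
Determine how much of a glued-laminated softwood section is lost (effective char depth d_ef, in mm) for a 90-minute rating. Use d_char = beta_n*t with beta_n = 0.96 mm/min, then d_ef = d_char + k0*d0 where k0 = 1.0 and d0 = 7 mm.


d_char = 0.96 * 90 = 86.4 mm
d_ef = 86.4 + 1.0*7 = 93.4 mm

93.4 mm


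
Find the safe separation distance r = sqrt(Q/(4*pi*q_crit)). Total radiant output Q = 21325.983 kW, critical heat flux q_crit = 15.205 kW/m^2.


4*pi*q_crit = 191.07
Q/(4*pi*q_crit) = 111.61
r = sqrt(111.61) = 10.565 m

10.565 m


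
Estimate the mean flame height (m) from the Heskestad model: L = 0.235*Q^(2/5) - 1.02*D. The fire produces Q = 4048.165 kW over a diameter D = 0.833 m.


Q^(2/5) = 27.727
0.235 * Q^(2/5) = 6.5159
1.02 * D = 0.84966
L = 5.6662 m

5.6662 m


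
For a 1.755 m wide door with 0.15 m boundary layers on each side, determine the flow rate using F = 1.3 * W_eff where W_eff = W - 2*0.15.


W_eff = 1.755 - 0.30 = 1.455 m
F = 1.3 * 1.455 = 1.8915 persons/s

1.8915 persons/s


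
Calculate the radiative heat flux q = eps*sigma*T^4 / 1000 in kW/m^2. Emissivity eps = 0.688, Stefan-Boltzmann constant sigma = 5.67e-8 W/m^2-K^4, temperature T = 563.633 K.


T^4 = 1.0092e+11
q = 0.688 * 5.67e-8 * 1.0092e+11 / 1000 = 3.9369 kW/m^2

3.9369 kW/m^2


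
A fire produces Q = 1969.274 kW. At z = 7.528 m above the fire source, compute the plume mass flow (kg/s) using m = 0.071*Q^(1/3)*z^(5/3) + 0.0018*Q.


Q^(1/3) = 12.534
z^(5/3) = 28.916
First term = 0.071 * 12.534 * 28.916 = 25.733
Second term = 0.0018 * 1969.274 = 3.5447
m = 29.278 kg/s

29.278 kg/s


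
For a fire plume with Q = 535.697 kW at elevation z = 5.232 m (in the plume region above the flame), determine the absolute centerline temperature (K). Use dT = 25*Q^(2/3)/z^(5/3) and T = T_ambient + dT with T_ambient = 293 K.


Q^(2/3) = 65.960
z^(5/3) = 15.768
dT = 25 * 65.960 / 15.768 = 104.58 K
T = 293 + 104.58 = 397.58 K

397.58 K


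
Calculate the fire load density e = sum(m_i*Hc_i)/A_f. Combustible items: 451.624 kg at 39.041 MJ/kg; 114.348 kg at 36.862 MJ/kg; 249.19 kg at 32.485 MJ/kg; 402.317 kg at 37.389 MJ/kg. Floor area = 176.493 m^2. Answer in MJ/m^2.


Total energy = 451.624*39.041 + 114.348*36.862 + 249.19*32.485 + 402.317*37.389
= 17631.85 + 4215.096 + 8094.937 + 15042.23
= 44984.12 MJ
e = 44984.12 / 176.493 = 254.88 MJ/m^2

254.88 MJ/m^2


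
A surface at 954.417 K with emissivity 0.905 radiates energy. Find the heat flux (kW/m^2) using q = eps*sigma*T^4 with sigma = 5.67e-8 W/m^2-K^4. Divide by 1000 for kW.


T^4 = 8.2976e+11
q = 0.905 * 5.67e-8 * 8.2976e+11 / 1000 = 42.578 kW/m^2

42.578 kW/m^2


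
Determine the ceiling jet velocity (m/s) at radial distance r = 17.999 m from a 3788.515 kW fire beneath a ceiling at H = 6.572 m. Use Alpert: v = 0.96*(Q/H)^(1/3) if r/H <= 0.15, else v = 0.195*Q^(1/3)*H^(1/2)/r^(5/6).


r/H = 17.999 / 6.572 = 2.7387
r/H > 0.15, so v = 0.195*Q^(1/3)*H^(1/2)/r^(5/6)
Q^(1/3) = 15.589
H^(1/2) = 2.5636
r^(5/6) = 11.118
v = 0.195 * 15.589 * 2.5636 / 11.118 = 0.70092 m/s

0.70092 m/s


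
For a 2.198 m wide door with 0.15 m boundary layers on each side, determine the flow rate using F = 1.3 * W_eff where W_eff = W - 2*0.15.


W_eff = 2.198 - 0.30 = 1.898 m
F = 1.3 * 1.898 = 2.4674 persons/s

2.4674 persons/s


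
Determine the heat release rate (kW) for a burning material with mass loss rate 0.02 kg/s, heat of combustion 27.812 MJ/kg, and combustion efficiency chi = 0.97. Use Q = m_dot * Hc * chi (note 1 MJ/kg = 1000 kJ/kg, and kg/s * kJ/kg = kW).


Hc = 27.812 MJ/kg = 27.812 * 1000 kJ/kg = 27812 kJ/kg
Q = 0.02 kg/s * 27812 kJ/kg * 0.97 = 539.55 kW

539.55 kW


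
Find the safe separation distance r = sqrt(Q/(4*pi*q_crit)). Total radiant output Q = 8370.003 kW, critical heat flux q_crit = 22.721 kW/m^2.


4*pi*q_crit = 285.52
Q/(4*pi*q_crit) = 29.315
r = sqrt(29.315) = 5.4143 m

5.4143 m


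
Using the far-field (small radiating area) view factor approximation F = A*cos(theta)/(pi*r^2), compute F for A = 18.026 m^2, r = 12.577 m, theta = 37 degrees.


cos(37 deg) = 0.79864
pi*r^2 = 496.94
F = 18.026 * 0.79864 / 496.94 = 0.028970

0.028970


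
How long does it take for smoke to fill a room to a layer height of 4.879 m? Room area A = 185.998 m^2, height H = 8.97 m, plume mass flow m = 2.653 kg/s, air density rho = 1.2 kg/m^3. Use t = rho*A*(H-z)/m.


H - z = 4.091 m
t = 1.2 * 185.998 * 4.091 / 2.653 = 344.18 s

344.18 s


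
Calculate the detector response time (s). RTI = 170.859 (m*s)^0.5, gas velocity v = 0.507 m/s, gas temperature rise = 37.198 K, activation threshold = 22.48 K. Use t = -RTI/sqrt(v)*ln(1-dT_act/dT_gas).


dT_act/dT_gas = 0.60433
ln(1 - 0.60433) = -0.92718
t = -170.859 / sqrt(0.507) * -0.92718 = 222.48 s

222.48 s


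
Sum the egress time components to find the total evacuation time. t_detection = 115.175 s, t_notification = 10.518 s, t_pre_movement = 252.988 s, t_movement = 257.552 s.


Total = 115.175 + 10.518 + 252.988 + 257.552 = 636.233 s

636.233 s


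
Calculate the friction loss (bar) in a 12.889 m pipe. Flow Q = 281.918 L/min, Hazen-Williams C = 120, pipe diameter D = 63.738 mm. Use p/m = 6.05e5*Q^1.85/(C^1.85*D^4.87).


Q^1.85 = 34098
C^1.85 = 7022.4
D^4.87 = 6.1294e+08
p/m = 0.0047927 bar/m
p_total = 0.0047927 * 12.889 = 0.061773 bar

0.061773 bar


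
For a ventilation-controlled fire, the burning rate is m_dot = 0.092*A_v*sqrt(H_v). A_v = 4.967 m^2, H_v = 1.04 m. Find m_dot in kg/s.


sqrt(H_v) = 1.0198
m_dot = 0.092 * 4.967 * 1.0198 = 0.46601 kg/s

0.46601 kg/s


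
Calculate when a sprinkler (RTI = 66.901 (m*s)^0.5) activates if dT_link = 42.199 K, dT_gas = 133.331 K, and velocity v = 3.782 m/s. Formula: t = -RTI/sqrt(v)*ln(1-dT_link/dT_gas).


dT_link/dT_gas = 0.31650
ln(1 - 0.31650) = -0.38053
t = -66.901 / sqrt(3.782) * -0.38053 = 13.090 s

13.090 s


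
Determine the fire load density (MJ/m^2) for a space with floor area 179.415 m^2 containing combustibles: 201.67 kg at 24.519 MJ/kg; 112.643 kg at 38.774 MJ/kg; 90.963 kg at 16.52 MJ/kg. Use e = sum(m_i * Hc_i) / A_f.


Total energy = 201.67*24.519 + 112.643*38.774 + 90.963*16.52
= 4944.747 + 4367.620 + 1502.709
= 10815.08 MJ
e = 10815.08 / 179.415 = 60.280 MJ/m^2

60.280 MJ/m^2


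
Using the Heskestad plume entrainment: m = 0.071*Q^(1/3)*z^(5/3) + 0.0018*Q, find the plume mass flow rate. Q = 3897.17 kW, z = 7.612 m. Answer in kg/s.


Q^(1/3) = 15.737
z^(5/3) = 29.455
First term = 0.071 * 15.737 * 29.455 = 32.911
Second term = 0.0018 * 3897.17 = 7.0149
m = 39.926 kg/s

39.926 kg/s


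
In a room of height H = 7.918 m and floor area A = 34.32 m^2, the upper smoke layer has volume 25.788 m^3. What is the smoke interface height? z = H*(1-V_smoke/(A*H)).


V/(A*H) = 0.094898
1 - 0.094898 = 0.90510
z = 7.918 * 0.90510 = 7.1666 m

7.1666 m


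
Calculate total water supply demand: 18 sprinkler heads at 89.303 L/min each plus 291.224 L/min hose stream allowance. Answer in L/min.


Sprinkler demand = 18 * 89.303 = 1607.454 L/min
Total = 1607.454 + 291.224 = 1898.678 L/min

1898.678 L/min


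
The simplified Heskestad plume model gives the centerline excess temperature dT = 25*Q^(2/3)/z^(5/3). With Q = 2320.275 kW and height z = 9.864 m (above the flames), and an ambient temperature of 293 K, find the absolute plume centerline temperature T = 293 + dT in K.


Q^(2/3) = 175.26
z^(5/3) = 45.369
dT = 25 * 175.26 / 45.369 = 96.578 K
T = 293 + 96.578 = 389.58 K

389.58 K


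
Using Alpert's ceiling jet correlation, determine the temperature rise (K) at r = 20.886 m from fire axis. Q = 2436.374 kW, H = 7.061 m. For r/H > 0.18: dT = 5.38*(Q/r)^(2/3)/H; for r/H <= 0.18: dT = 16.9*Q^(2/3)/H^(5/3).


r/H = 20.886 / 7.061 = 2.9579
r/H > 0.18, so dT = 5.38*(Q/r)^(2/3)/H
Q/r = 116.65
(Q/r)^(2/3) = 23.874
dT = 5.38 * 23.874 / 7.061 = 18.190 K

18.190 K


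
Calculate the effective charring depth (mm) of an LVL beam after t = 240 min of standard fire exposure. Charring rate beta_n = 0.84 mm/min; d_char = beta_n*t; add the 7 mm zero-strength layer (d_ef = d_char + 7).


d_char = 0.84 * 240 = 201.6 mm
d_ef = 201.6 + 1.0*7 = 208.6 mm

208.6 mm


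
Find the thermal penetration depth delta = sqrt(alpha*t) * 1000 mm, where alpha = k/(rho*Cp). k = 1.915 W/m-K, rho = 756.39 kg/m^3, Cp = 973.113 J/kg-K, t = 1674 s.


alpha = 1.915 / (756.39 * 973.113) = 2.6017e-06 m^2/s
alpha * t = 0.0043553
delta = sqrt(0.0043553) * 1000 = 65.994 mm

65.994 mm


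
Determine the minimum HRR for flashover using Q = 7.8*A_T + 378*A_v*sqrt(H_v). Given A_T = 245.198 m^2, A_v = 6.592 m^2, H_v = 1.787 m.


7.8*A_T = 1912.5
sqrt(H_v) = 1.3368
378*A_v*sqrt(H_v) = 3331.0
Q = 1912.5 + 3331.0 = 5243.5 kW

5243.5 kW


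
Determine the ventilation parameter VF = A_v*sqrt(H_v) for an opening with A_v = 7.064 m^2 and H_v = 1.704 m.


sqrt(H_v) = 1.3054
VF = 7.064 * 1.3054 = 9.2212 m^(5/2)

9.2212 m^(5/2)


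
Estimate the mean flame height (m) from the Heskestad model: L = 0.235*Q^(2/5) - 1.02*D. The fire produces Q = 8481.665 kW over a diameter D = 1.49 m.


Q^(2/5) = 37.273
0.235 * Q^(2/5) = 8.7591
1.02 * D = 1.5198
L = 7.2393 m

7.2393 m


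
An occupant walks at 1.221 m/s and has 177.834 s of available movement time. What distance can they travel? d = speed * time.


d = 1.221 * 177.834 = 217.14 m

217.14 m


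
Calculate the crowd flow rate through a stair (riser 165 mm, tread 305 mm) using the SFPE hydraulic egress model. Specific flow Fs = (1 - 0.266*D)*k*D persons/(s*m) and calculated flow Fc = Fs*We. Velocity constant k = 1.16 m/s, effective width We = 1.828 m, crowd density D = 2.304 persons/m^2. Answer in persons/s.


1 - 0.266*D = 1 - 0.266*2.304 = 0.38714
Fs = 0.38714 * 1.16 * 2.304 = 1.0347 persons/(s*m)
Fc = 1.0347 * 1.828 = 1.8914 persons/s

1.8914 persons/s


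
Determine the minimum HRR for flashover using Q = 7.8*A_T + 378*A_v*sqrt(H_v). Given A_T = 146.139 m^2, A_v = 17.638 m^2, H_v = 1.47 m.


7.8*A_T = 1139.9
sqrt(H_v) = 1.2124
378*A_v*sqrt(H_v) = 8083.5
Q = 1139.9 + 8083.5 = 9223.4 kW

9223.4 kW


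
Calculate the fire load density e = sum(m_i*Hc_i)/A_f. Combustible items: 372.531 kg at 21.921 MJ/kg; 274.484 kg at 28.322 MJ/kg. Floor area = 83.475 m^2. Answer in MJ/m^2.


Total energy = 372.531*21.921 + 274.484*28.322
= 8166.252 + 7773.936
= 15940.19 MJ
e = 15940.19 / 83.475 = 190.96 MJ/m^2

190.96 MJ/m^2


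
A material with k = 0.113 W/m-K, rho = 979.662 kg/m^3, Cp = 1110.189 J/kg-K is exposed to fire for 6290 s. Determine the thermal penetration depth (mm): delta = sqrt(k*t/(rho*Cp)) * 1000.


alpha = 0.113 / (979.662 * 1110.189) = 1.0390e-07 m^2/s
alpha * t = 0.00065352
delta = sqrt(0.00065352) * 1000 = 25.564 mm

25.564 mm


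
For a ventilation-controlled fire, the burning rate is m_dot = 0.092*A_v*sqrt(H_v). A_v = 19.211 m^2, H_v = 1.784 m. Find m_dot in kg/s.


sqrt(H_v) = 1.3357
m_dot = 0.092 * 19.211 * 1.3357 = 2.3607 kg/s

2.3607 kg/s


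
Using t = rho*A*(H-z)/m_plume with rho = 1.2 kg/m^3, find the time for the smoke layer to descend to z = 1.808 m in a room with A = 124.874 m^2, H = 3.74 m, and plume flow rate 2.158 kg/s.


H - z = 1.932 m
t = 1.2 * 124.874 * 1.932 / 2.158 = 134.16 s

134.16 s


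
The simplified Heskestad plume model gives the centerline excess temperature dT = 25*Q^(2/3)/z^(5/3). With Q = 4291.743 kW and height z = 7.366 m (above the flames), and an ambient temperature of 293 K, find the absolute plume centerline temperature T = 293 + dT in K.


Q^(2/3) = 264.09
z^(5/3) = 27.886
dT = 25 * 264.09 / 27.886 = 236.76 K
T = 293 + 236.76 = 529.76 K

529.76 K


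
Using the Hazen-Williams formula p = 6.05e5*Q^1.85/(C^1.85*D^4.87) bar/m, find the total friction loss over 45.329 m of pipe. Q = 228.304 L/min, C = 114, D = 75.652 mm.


Q^1.85 = 23081
C^1.85 = 6386.7
D^4.87 = 1.4121e+09
p/m = 0.0015484 bar/m
p_total = 0.0015484 * 45.329 = 0.070186 bar

0.070186 bar


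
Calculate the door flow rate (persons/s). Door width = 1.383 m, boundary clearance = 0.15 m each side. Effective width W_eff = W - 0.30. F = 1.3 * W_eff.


W_eff = 1.383 - 0.30 = 1.083 m
F = 1.3 * 1.083 = 1.4079 persons/s

1.4079 persons/s


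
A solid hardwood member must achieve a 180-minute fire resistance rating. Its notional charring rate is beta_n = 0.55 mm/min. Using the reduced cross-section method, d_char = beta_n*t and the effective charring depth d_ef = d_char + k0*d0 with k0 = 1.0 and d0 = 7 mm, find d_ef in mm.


d_char = 0.55 * 180 = 99 mm
d_ef = 99 + 1.0*7 = 106 mm

106 mm


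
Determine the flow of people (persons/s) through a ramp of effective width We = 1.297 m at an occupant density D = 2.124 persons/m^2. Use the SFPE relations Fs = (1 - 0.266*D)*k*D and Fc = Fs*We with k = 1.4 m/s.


1 - 0.266*D = 1 - 0.266*2.124 = 0.43502
Fs = 0.43502 * 1.4 * 2.124 = 1.2936 persons/(s*m)
Fc = 1.2936 * 1.297 = 1.6778 persons/s

1.6778 persons/s


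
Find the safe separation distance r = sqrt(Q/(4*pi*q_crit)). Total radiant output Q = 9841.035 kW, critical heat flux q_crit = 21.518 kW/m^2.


4*pi*q_crit = 270.40
Q/(4*pi*q_crit) = 36.394
r = sqrt(36.394) = 6.0327 m

6.0327 m


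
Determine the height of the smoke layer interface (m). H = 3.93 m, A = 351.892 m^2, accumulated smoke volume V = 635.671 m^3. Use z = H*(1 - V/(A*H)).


V/(A*H) = 0.45965
1 - 0.45965 = 0.54035
z = 3.93 * 0.54035 = 2.1236 m

2.1236 m


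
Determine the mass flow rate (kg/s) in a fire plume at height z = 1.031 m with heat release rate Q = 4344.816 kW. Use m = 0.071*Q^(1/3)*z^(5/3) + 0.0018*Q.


Q^(1/3) = 16.318
z^(5/3) = 1.0522
First term = 0.071 * 16.318 * 1.0522 = 1.2190
Second term = 0.0018 * 4344.816 = 7.8207
m = 9.0397 kg/s

9.0397 kg/s


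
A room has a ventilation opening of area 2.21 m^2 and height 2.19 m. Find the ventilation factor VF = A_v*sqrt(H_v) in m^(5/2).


sqrt(H_v) = 1.4799
VF = 2.21 * 1.4799 = 3.2705 m^(5/2)

3.2705 m^(5/2)


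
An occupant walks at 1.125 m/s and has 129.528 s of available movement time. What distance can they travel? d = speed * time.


d = 1.125 * 129.528 = 145.719 m

145.719 m
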